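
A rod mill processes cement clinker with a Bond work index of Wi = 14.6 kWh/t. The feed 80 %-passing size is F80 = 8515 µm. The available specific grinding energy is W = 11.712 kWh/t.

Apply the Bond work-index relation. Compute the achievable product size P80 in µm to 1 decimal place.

P80 = 120.6 µm

W = 10 Wi (P80^-0.5 − F80^-0.5)
P80^(−½) = W/(10 Wi) + F80^(−½)
  = 11.7120/(10·14.6) + 1/√8515 = 0.080219 + 0.010837 = 0.091056
P80 = (1/0.091056)² = 10.9822² = 120.61 µm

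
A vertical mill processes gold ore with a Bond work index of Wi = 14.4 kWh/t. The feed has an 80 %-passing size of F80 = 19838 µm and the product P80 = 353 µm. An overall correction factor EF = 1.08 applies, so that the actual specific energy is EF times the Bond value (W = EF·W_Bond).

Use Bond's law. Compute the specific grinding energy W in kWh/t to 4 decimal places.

W = 10 Wi / √P80 − 10 Wi / √F80
1/√353 = 0.053225;  1/√19838 = 0.007100
W = 10·14.4·(0.053225 − 0.007100) = 6.6420 kWh/t
Corrected W = EF·W_Bond = 1.08·6.6420 = 7.1733 kWh/t

W = 7.1733 kWh/t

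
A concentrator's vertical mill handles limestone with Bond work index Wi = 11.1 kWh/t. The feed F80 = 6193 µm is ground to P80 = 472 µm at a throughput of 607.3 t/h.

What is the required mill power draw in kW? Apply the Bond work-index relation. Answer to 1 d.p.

P = 2246.2 kW

W = 10·Wi·[P80^(−½) − F80^(−½)]
W = 10·11.1·(1/√472 − 1/√6193) = 10·11.1·(0.033322) = 3.6987 kWh/t
P = W·T = 3.6987·607.3 = 2246.2 kW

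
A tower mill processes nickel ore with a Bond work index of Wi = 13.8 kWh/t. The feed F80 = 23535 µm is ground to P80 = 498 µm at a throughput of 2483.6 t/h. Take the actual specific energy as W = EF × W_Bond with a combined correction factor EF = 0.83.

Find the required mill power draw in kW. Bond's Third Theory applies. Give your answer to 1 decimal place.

P = 10893.2 kW

W = 10·Wi·(P80^(-½) − F80^(-½))
W = 10·13.8·(1/√498 − 1/√23535) = 10·13.8·(0.038293) = 5.2844 kWh/t
Apply correction: 5.2844 × 0.83 = 4.3860 kWh/t
Power = W × throughput = 4.3860 kWh/t × 2483.6 t/h = 10893.2 kW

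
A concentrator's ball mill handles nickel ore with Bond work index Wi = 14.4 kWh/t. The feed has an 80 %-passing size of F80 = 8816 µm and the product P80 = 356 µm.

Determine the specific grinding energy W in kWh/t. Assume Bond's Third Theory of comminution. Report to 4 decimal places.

W = 6.0983 kWh/t

W_Bond = 10·Wi·(1/√P₈₀ − 1/√F₈₀)
1/√356 = 0.053000;  1/√8816 = 0.010650
W = 10·14.4·(0.053000 − 0.010650) = 6.0983 kWh/t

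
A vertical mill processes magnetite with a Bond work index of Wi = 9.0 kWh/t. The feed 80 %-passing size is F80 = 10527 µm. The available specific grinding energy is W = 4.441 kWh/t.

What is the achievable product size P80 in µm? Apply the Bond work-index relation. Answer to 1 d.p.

W = 10 Wi (1/√P80 − 1/√F80)  [Bond]
P80^(−½) = W/(10 Wi) + F80^(−½)
  = 4.4410/(10·9.0) + 1/√10527 = 0.049344 + 0.009746 = 0.059091
P80 = (1/0.059091)² = 16.9231² = 286.39 µm

P80 = 286.4 µm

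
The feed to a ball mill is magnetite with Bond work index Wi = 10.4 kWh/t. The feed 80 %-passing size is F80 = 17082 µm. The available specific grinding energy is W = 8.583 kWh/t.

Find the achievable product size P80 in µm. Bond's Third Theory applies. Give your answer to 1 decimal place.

W = 10 Wi (P80^-0.5 − F80^-0.5)
⇒ 1/√P80 = W/(10·Wi) + 1/√F80
  = 8.5830/(10·10.4) + 1/√17082 = 0.082529 + 0.007651 = 0.090180
P80 = (1/0.090180)² = 11.0889² = 122.96 µm

P80 = 123.0 µm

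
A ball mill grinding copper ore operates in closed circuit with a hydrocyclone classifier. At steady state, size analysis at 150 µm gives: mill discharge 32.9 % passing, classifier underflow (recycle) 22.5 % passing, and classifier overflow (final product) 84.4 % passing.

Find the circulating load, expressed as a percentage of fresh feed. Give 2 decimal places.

CL = 495.19 %

Let r = R/F. Size balance at 150 µm:
r = (o − d)/(d − u)
r = (84.4 − 32.9)/(32.9 − 22.5) = 51.5/10.4 = 4.9519
CL = 100·r = 495.19 %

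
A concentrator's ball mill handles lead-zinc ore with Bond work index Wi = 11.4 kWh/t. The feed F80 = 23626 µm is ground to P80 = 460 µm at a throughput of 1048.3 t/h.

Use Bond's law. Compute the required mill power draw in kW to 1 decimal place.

P = 4794.5 kW

W = 10 Wi (P80^-0.5 − F80^-0.5)
W = 10·11.4·(1/√460 − 1/√23626) = 10·11.4·(0.040119) = 4.5736 kWh/t
P = W·T = 4.5736·1048.3 = 4794.5 kW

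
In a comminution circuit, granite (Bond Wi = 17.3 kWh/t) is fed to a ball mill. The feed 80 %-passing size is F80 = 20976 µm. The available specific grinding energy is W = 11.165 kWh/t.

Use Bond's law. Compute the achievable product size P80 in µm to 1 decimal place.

W_Bond = 10·Wi·(1/√P₈₀ − 1/√F₈₀)
⇒ 1/√P80 = W/(10 Wi) + 1/√F80
  = 11.1650/(10·17.3) + 1/√20976 = 0.064538 + 0.006905 = 0.071442
P80 = (1/0.071442)² = 13.9973² = 195.93 µm

P80 = 195.9 µm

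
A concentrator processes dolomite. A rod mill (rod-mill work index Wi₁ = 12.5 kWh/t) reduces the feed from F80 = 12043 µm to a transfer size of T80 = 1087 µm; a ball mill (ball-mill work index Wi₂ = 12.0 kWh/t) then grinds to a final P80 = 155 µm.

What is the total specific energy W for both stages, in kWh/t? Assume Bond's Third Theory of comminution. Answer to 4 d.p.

W = 8.6512 kWh/t

W = 10 Wi (1/√P80 − 1/√F80)  [Bond]
Stage 1 (12043→1087 µm, Wi₁=12.5): W₁ = 10·12.5·(0.030331 − 0.009112) = 2.6523 kWh/t
Stage 2 (1087→155 µm, Wi₂=12.0): W₂ = 10·12.0·(0.080322 − 0.030331) = 5.9989 kWh/t
W = W₁ + W₂ = 2.6523 + 5.9989 = 8.6512 kWh/t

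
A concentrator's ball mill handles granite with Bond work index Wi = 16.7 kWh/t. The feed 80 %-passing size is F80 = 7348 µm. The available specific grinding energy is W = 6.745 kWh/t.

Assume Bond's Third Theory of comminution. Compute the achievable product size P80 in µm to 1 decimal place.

W = 10·Wi·[P80^(−½) − F80^(−½)]
1/√P80 = 1/√F80 + W/(10·Wi)
  = 6.7450/(10·16.7) + 1/√7348 = 0.040389 + 0.011666 = 0.052055
P80 = (1/0.052055)² = 19.2104² = 369.04 µm

P80 = 369.0 µm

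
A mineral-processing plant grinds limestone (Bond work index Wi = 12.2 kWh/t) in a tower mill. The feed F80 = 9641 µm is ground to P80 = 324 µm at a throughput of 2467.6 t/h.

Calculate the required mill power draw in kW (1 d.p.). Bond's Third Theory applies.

W = 10 Wi (P80^-0.5 − F80^-0.5)
W = 10·12.2·(1/√324 − 1/√9641) = 10·12.2·(0.045371) = 5.5353 kWh/t
Mill draw = 5.5353 × 2467.6 = 13658.8 kW

P = 13658.8 kW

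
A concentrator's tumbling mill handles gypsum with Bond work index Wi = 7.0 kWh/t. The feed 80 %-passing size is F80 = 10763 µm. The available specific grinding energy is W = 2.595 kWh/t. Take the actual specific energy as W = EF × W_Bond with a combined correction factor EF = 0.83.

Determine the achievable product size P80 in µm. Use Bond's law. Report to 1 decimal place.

P80 = 339.1 µm

W = 10 Wi / √P80 − 10 Wi / √F80
W_Bond = W / EF = 2.595 / 0.83 = 3.1265 kWh/t
⇒ 1/√P80 = W_Bond/(10 Wi) + 1/√F80
  = 3.1265/(10·7.0) + 1/√10763 = 0.044664 + 0.009639 = 0.054303
P80 = (1/0.054303)² = 18.4151² = 339.11 µm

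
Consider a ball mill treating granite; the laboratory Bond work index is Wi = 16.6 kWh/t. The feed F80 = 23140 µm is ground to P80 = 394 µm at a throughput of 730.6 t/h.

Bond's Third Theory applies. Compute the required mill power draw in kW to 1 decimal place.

P = 5312.7 kW

W = 10 Wi (1/√P80 − 1/√F80)  [Bond]
W = 10·16.6·(1/√394 − 1/√23140) = 10·16.6·(0.043805) = 7.2717 kWh/t
P = W·T = 7.2717·730.6 = 5312.7 kW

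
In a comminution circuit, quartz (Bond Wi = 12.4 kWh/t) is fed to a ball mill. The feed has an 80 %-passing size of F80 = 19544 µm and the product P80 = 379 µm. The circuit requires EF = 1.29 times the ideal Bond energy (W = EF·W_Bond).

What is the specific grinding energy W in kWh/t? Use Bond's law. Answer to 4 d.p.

W = 7.0724 kWh/t

W = 10·Wi·(P80^(-½) − F80^(-½))
1/√379 = 0.051367;  1/√19544 = 0.007153
W = 10·12.4·(0.051367 − 0.007153) = 5.4825 kWh/t
W_actual = 1.29 × 5.4825 = 7.0724 kWh/t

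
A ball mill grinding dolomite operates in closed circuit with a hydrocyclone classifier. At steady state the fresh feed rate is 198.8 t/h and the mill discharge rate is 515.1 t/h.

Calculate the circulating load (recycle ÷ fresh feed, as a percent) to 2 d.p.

Steady state: M = F + R.
R = M − F = 515.1 − 198.8 = 316.3 t/h
CL = 100·R/F = 100·316.3/198.8 = 159.10 %

CL = 159.10 %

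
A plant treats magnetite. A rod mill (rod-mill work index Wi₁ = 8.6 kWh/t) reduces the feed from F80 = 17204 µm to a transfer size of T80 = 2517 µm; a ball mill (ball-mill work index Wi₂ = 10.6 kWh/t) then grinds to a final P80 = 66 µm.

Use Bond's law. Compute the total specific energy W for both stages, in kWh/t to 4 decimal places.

W = 11.9934 kWh/t

W = 10 Wi (P80^-0.5 − F80^-0.5)
Stage 1 (17204→2517 µm, Wi₁=8.6): W₁ = 10·8.6·(0.019932 − 0.007624) = 1.0585 kWh/t
Stage 2 (2517→66 µm, Wi₂=10.6): W₂ = 10·10.6·(0.123091 − 0.019932) = 10.9349 kWh/t
W = W₁ + W₂ = 1.0585 + 10.9349 = 11.9934 kWh/t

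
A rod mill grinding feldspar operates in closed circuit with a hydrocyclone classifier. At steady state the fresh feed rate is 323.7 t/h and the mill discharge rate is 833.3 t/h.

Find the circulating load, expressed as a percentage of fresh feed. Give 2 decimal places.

Steady state: M = F + R.
R = M − F = 833.3 − 323.7 = 509.6 t/h
CL = 100·R/F = 100·509.6/323.7 = 157.43 %

CL = 157.43 %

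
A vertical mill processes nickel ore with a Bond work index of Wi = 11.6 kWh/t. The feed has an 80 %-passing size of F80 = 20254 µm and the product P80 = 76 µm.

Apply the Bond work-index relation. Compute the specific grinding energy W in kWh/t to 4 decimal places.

Bond:  W = 10 Wi (1/√P − 1/√F)
1/√76 = 0.114708;  1/√20254 = 0.007027
W = 10·11.6·(0.114708 − 0.007027) = 12.4910 kWh/t

W = 12.4910 kWh/t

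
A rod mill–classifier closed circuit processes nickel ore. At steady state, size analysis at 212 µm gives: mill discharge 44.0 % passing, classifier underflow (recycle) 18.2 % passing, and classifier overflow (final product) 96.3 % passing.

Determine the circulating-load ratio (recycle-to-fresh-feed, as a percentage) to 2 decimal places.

Classifier node, passing 212 µm:
Fd + Rd = Ru + Fo ⇒ R/F = (o−d)/(d−u)
r = (96.3 − 44.0)/(44.0 − 18.2) = 52.3/25.8 = 2.0271
CL = 100·r = 202.71 %

CL = 202.71 %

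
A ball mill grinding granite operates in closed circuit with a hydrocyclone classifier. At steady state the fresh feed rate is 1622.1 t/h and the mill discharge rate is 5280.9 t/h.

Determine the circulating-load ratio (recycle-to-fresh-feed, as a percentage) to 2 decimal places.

Steady state: M = F + R.
R = M − F = 5280.9 − 1622.1 = 3658.8 t/h
CL = 100·R/F = 100·3658.8/1622.1 = 225.56 %

CL = 225.56 %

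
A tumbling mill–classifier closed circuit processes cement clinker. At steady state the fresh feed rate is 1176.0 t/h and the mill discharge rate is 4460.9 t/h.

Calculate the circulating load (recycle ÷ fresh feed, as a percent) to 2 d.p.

CL = 279.33 %

Discharge = new feed + return, hence
R = M − F = 4460.9 − 1176.0 = 3284.9 t/h
CL = 100·R/F = 100·3284.9/1176.0 = 279.33 %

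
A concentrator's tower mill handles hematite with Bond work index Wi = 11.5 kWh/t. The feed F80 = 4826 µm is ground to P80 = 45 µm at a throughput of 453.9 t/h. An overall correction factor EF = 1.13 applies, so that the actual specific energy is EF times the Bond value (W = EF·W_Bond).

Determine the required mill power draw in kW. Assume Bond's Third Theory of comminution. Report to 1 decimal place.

P = 7943.8 kW

W = 10 Wi (P80^-0.5 − F80^-0.5)
W = 10·11.5·(1/√45 − 1/√4826) = 10·11.5·(0.134676) = 15.4878 kWh/t
With EF = 1.13: W = 15.4878·1.13 = 17.5012 kWh/t
P_mill = W·ṁ = 17.5012·453.9 = 7943.8 kW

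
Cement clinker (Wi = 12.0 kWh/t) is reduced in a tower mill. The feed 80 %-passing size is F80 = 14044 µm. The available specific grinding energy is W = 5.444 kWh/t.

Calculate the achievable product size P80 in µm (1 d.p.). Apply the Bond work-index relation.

W_Bond = 10·Wi·(1/√P₈₀ − 1/√F₈₀)
P80^(−½) = W/(10 Wi) + F80^(−½)
  = 5.4440/(10·12.0) + 1/√14044 = 0.045367 + 0.008438 = 0.053805
P80 = (1/0.053805)² = 18.5856² = 345.43 µm

P80 = 345.4 µm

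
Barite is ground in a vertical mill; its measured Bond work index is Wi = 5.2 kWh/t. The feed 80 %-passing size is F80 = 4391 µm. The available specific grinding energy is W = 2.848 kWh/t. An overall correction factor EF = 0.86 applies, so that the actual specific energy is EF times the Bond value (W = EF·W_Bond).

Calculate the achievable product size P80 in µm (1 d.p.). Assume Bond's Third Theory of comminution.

P80 = 161.1 µm

W = 10 Wi (P80^-0.5 − F80^-0.5)
W_Bond = W / EF = 2.848 / 0.86 = 3.3116 kWh/t
⇒ 1/√P80 = W_Bond/(10 Wi) + 1/√F80
  = 3.3116/(10·5.2) + 1/√4391 = 0.063685 + 0.015091 = 0.078776
P80 = (1/0.078776)² = 12.6942² = 161.14 µm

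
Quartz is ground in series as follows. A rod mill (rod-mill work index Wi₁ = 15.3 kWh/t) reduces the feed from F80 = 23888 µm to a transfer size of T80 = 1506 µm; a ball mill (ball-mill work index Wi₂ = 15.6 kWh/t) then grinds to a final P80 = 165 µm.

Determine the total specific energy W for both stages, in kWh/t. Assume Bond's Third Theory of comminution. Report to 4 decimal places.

W = 10·Wi·[P80^(−½) − F80^(−½)]
Stage 1 (23888→1506 µm, Wi₁=15.3): W₁ = 10·15.3·(0.025768 − 0.006470) = 2.9526 kWh/t
Stage 2 (1506→165 µm, Wi₂=15.6): W₂ = 10·15.6·(0.077850 − 0.025768) = 8.1247 kWh/t
W = W₁ + W₂ = 2.9526 + 8.1247 = 11.0774 kWh/t

W = 11.0774 kWh/t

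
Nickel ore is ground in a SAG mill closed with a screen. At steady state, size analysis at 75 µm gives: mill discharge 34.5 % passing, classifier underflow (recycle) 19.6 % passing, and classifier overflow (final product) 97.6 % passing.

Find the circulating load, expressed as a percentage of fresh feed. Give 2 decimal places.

Mass balance on the −75 µm fraction:
r = (o − d)/(d − u)
r = (97.6 − 34.5)/(34.5 − 19.6) = 63.1/14.9 = 4.2349
CL = 100·r = 423.49 %

CL = 423.49 %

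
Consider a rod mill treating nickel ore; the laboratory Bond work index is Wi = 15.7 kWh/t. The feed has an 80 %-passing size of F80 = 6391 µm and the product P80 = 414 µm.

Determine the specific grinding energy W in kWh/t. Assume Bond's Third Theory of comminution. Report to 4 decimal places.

W = 10·Wi·[P80^(−½) − F80^(−½)]
1/√414 = 0.049147;  1/√6391 = 0.012509
W = 10·15.7·(0.049147 − 0.012509) = 5.7522 kWh/t

W = 5.7522 kWh/t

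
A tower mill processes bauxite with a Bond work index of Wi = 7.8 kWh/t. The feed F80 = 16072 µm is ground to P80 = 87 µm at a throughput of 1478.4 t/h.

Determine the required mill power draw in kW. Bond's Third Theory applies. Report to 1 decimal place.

P = 11453.5 kW

W = 10 Wi / √P80 − 10 Wi / √F80
W = 10·7.8·(1/√87 − 1/√16072) = 10·7.8·(0.099323) = 7.7472 kWh/t
Power = W × throughput = 7.7472 kWh/t × 1478.4 t/h = 11453.5 kW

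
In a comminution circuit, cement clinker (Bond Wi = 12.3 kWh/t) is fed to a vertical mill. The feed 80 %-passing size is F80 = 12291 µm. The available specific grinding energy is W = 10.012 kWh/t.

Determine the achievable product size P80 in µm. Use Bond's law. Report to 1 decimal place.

P80 = 122.3 µm

W = 10 Wi / √P80 − 10 Wi / √F80
P80^(−½) = W/(10 Wi) + F80^(−½)
  = 10.0120/(10·12.3) + 1/√12291 = 0.081398 + 0.009020 = 0.090418
P80 = (1/0.090418)² = 11.0597² = 122.32 µm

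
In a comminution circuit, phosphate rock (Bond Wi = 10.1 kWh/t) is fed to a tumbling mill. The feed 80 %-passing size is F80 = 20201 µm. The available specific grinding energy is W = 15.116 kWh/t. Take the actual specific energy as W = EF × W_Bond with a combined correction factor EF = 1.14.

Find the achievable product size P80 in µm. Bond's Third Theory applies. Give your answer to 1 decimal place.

W = 10 Wi (1/√P80 − 1/√F80)  [Bond]
W_Bond = W / EF = 15.116 / 1.14 = 13.2596 kWh/t
⇒ 1/√P80 = W_Bond/(10 Wi) + 1/√F80
  = 13.2596/(10·10.1) + 1/√20201 = 0.131284 + 0.007036 = 0.138319
P80 = (1/0.138319)² = 7.2296² = 52.27 µm

P80 = 52.3 µm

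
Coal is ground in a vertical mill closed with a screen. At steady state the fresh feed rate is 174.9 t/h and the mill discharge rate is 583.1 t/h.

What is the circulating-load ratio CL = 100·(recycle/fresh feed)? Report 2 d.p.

CL = 233.39 %

Steady state: M = F + R.
R = M − F = 583.1 − 174.9 = 408.2 t/h
CL = 100·R/F = 100·408.2/174.9 = 233.39 %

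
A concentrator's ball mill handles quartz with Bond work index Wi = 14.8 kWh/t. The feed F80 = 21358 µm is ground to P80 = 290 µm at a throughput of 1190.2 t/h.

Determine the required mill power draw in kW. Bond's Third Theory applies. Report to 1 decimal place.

Bond:  W = 10 Wi (1/√P − 1/√F)
W = 10·14.8·(1/√290 − 1/√21358) = 10·14.8·(0.051879) = 7.6782 kWh/t
Power = W × throughput = 7.6782 kWh/t × 1190.2 t/h = 9138.5 kW

P = 9138.5 kW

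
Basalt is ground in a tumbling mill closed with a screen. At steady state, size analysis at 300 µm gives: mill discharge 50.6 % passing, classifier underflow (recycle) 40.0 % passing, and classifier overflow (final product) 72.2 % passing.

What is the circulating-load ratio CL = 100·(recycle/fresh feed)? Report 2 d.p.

CL = 203.77 %

Two-product formula at 300 µm:
(1+r)d = ru + o → r = (o−d)/(d−u)
r = (72.2 − 50.6)/(50.6 − 40.0) = 21.6/10.6 = 2.0377
CL = 100·r = 203.77 %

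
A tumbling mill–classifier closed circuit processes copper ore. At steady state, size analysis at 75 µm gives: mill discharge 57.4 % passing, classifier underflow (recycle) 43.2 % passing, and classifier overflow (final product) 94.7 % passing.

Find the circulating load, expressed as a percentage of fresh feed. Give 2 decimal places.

CL = 262.68 %

Mass balance on the −75 µm fraction:
(1+r)d = ru + o → r = (o−d)/(d−u)
r = (94.7 − 57.4)/(57.4 − 43.2) = 37.3/14.2 = 2.6268
CL = 100·r = 262.68 %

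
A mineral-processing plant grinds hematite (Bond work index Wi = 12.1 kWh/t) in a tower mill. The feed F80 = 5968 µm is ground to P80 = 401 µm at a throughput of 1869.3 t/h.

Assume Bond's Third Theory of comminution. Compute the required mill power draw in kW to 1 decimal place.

W = 10·Wi·[P80^(−½) − F80^(−½)]
W = 10·12.1·(1/√401 − 1/√5968) = 10·12.1·(0.036993) = 4.4762 kWh/t
Power = W × throughput = 4.4762 kWh/t × 1869.3 t/h = 8367.3 kW

P = 8367.3 kW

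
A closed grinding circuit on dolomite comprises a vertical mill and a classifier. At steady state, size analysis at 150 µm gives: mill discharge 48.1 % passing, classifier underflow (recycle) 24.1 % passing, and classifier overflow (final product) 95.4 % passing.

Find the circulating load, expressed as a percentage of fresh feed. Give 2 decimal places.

CL = 197.08 %

Mass balance on the −150 µm fraction:
Fd + Rd = Ru + Fo ⇒ R/F = (o−d)/(d−u)
r = (95.4 − 48.1)/(48.1 − 24.1) = 47.3/24.0 = 1.9708
CL = 100·r = 197.08 %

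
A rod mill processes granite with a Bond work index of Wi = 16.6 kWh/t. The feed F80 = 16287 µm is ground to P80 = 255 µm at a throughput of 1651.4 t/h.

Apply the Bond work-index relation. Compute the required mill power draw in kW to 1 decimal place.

P = 15018.8 kW

W = 10 Wi (1/√P80 − 1/√F80)  [Bond]
W = 10·16.6·(1/√255 − 1/√16287) = 10·16.6·(0.054787) = 9.0946 kWh/t
Mill draw = 9.0946 × 1651.4 = 15018.8 kW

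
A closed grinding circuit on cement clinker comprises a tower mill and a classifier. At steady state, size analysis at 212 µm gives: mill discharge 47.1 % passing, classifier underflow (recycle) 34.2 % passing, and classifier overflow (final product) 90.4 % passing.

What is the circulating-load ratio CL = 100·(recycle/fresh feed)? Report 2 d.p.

CL = 335.66 %

Two-product formula at 212 µm:
d + r·d = r·u + o → r(d−u) = o−d
r = (90.4 − 47.1)/(47.1 − 34.2) = 43.3/12.9 = 3.3566
CL = 100·r = 335.66 %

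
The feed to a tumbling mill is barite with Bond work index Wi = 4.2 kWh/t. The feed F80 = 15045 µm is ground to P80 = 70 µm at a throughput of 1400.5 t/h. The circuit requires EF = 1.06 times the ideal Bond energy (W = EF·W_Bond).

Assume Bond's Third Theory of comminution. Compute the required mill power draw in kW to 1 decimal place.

W = 10·Wi·[P80^(−½) − F80^(−½)]
W = 10·4.2·(1/√70 − 1/√15045) = 10·4.2·(0.111370) = 4.6775 kWh/t
With EF = 1.06: W = 4.6775·1.06 = 4.9582 kWh/t
Power = W × throughput = 4.9582 kWh/t × 1400.5 t/h = 6944.0 kW

P = 6944.0 kW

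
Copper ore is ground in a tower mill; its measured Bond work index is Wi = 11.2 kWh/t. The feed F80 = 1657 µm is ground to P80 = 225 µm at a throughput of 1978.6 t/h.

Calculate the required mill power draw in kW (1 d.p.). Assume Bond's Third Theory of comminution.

W = 10·Wi·(P80^(-½) − F80^(-½))
W = 10·11.2·(1/√225 − 1/√1657) = 10·11.2·(0.042100) = 4.7152 kWh/t
Mill draw = 4.7152 × 1978.6 = 9329.6 kW

P = 9329.6 kW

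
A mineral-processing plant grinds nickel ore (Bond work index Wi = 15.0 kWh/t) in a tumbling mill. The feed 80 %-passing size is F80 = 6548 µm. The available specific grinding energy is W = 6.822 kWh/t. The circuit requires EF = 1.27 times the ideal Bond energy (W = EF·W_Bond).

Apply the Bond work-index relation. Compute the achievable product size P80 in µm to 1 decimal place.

Bond: W = 10·Wi·(1/√P80 − 1/√F80)
W_Bond = W / EF = 6.822 / 1.27 = 5.3717 kWh/t
⇒ 1/√P80 = W_Bond/(10·Wi) + 1/√F80
  = 5.3717/(10·15.0) + 1/√6548 = 0.035811 + 0.012358 = 0.048169
P80 = (1/0.048169)² = 20.7603² = 430.99 µm

P80 = 431.0 µm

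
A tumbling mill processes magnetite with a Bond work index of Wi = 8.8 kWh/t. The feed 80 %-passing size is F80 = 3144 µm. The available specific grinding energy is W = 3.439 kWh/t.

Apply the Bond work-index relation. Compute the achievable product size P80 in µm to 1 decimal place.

P80 = 308.7 µm

Bond:  W = 10 Wi (1/√P − 1/√F)
⇒ 1/√P80 = W/(10 Wi) + 1/√F80
  = 3.4390/(10·8.8) + 1/√3144 = 0.039080 + 0.017834 = 0.056914
P80 = (1/0.056914)² = 17.5704² = 308.72 µm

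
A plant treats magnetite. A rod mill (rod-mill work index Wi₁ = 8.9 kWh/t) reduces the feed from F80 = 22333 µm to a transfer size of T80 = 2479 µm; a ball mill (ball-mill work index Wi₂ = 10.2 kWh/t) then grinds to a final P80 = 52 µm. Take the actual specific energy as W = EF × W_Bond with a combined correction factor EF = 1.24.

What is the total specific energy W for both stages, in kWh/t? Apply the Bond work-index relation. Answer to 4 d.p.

W = 10·Wi·(P80^(-½) − F80^(-½))
Stage 1 (22333→2479 µm, Wi₁=8.9): W₁ = 10·8.9·(0.020085 − 0.006692) = 1.1920 kWh/t
Stage 2 (2479→52 µm, Wi₂=10.2): W₂ = 10·10.2·(0.138675 − 0.020085) = 12.0962 kWh/t
W = W₁ + W₂ = 1.1920 + 12.0962 = 13.2882 kWh/t
Corrected W = EF·W_Bond = 1.24·13.2882 = 16.4774 kWh/t

W = 16.4774 kWh/t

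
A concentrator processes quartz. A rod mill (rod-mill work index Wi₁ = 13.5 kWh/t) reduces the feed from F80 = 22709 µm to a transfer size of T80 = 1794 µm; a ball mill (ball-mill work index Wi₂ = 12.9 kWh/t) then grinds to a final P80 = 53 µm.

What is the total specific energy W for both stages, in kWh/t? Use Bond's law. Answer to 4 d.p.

Bond: W = 10·Wi·(1/√P80 − 1/√F80)
Stage 1 (22709→1794 µm, Wi₁=13.5): W₁ = 10·13.5·(0.023610 − 0.006636) = 2.2914 kWh/t
Stage 2 (1794→53 µm, Wi₂=12.9): W₂ = 10·12.9·(0.137361 − 0.023610) = 14.6739 kWh/t
W = W₁ + W₂ = 2.2914 + 14.6739 = 16.9653 kWh/t

W = 16.9653 kWh/t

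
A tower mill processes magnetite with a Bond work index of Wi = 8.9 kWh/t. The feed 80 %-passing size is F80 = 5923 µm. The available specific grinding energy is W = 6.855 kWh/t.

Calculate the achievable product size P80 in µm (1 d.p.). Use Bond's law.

Bond:  W = 10 Wi (1/√P − 1/√F)
1/√P80 = 1/√F80 + W/(10·Wi)
  = 6.8550/(10·8.9) + 1/√5923 = 0.077022 + 0.012994 = 0.090016
P80 = (1/0.090016)² = 11.1091² = 123.41 µm

P80 = 123.4 µm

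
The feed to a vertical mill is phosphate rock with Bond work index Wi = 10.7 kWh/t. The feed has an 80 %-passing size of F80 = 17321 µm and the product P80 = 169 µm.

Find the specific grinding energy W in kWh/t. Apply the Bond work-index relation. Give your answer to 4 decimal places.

W = 7.4178 kWh/t

W = 10·Wi·[P80^(−½) − F80^(−½)]
1/√169 = 0.076923;  1/√17321 = 0.007598
W = 10·10.7·(0.076923 − 0.007598) = 7.4178 kWh/t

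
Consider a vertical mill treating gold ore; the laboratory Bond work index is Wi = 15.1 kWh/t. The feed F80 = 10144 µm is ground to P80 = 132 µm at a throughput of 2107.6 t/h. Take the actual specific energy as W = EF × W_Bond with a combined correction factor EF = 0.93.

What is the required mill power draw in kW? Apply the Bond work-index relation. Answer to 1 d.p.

P = 22822.3 kW

W = 10 Wi / √P80 − 10 Wi / √F80
W = 10·15.1·(1/√132 − 1/√10144) = 10·15.1·(0.077110) = 11.6436 kWh/t
Apply correction: 11.6436 × 0.93 = 10.8286 kWh/t
Power = W × throughput = 10.8286 kWh/t × 2107.6 t/h = 22822.3 kW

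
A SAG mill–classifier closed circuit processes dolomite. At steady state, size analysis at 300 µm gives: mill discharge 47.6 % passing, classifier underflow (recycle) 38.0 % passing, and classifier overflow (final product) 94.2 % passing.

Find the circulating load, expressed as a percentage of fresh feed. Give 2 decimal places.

CL = 485.42 %

Balance %-passing 300 µm (r = R/F):
Fd + Rd = Ru + Fo ⇒ R/F = (o−d)/(d−u)
r = (94.2 − 47.6)/(47.6 − 38.0) = 46.6/9.6 = 4.8542
CL = 100·r = 485.42 %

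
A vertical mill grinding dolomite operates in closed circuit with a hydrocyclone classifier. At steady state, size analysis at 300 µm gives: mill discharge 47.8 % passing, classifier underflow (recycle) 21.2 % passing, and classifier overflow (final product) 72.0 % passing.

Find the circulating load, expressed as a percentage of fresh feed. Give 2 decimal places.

Balance %-passing 300 µm (r = R/F):
r = (o − d)/(d − u)
r = (72.0 − 47.8)/(47.8 − 21.2) = 24.2/26.6 = 0.9098
CL = 100·r = 90.98 %

CL = 90.98 %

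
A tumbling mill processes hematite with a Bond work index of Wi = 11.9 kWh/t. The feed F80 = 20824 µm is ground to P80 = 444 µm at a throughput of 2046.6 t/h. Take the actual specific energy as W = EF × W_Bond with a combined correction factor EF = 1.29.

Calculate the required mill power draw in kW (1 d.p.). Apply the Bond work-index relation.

P = 12732.9 kW

Bond: W = 10·Wi·(1/√P80 − 1/√F80)
W = 10·11.9·(1/√444 − 1/√20824) = 10·11.9·(0.040528) = 4.8228 kWh/t
With EF = 1.29: W = 4.8228·1.29 = 6.2215 kWh/t
P_mill = W·ṁ = 6.2215·2046.6 = 12732.9 kW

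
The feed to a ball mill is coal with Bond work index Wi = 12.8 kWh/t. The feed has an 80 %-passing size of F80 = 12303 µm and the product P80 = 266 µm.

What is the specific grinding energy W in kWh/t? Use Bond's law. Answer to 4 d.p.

W = 10 Wi (P80^-0.5 − F80^-0.5)
1/√266 = 0.061314;  1/√12303 = 0.009016
W = 10·12.8·(0.061314 − 0.009016) = 6.6942 kWh/t

W = 6.6942 kWh/t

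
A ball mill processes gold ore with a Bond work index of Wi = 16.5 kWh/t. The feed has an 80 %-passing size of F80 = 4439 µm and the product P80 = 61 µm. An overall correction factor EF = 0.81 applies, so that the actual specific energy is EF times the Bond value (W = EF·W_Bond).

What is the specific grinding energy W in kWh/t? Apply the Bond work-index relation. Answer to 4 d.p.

W = 15.1061 kWh/t

W_Bond = 10·Wi·(1/√P₈₀ − 1/√F₈₀)
1/√61 = 0.128037;  1/√4439 = 0.015009
W = 10·16.5·(0.128037 − 0.015009) = 18.6496 kWh/t
With EF = 0.81: W = 18.6496·0.81 = 15.1061 kWh/t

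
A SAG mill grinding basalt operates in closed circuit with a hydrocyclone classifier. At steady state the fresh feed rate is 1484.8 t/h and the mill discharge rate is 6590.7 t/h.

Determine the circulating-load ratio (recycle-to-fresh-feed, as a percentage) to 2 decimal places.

CL = 343.88 %

Mill node: discharge = fresh + recycle.
R = M − F = 6590.7 − 1484.8 = 5105.9 t/h
CL = 100·R/F = 100·5105.9/1484.8 = 343.88 %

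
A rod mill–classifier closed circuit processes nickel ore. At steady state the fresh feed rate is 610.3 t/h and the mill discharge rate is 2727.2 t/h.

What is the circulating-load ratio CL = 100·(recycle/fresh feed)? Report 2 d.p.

Steady state: M = F + R.
R = M − F = 2727.2 − 610.3 = 2116.9 t/h
CL = 100·R/F = 100·2116.9/610.3 = 346.86 %

CL = 346.86 %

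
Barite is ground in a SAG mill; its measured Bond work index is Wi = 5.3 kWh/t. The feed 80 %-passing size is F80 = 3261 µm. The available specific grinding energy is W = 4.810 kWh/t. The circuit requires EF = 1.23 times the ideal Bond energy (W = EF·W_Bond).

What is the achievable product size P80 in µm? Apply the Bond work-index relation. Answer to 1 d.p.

P80 = 120.0 µm

W = 10 Wi (1/√P80 − 1/√F80)  [Bond]
W_Bond = W / EF = 4.810 / 1.23 = 3.9106 kWh/t
P80^(−½) = W_Bond/(10 Wi) + F80^(−½)
  = 3.9106/(10·5.3) + 1/√3261 = 0.073784 + 0.017512 = 0.091296
P80 = (1/0.091296)² = 10.9534² = 119.98 µm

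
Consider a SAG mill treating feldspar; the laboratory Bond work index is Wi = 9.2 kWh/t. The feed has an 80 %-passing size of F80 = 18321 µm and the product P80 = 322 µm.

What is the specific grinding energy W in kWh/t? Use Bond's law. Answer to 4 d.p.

W = 10·Wi·[P80^(−½) − F80^(−½)]
1/√322 = 0.055728;  1/√18321 = 0.007388
W = 10·9.2·(0.055728 − 0.007388) = 4.4473 kWh/t

W = 4.4473 kWh/t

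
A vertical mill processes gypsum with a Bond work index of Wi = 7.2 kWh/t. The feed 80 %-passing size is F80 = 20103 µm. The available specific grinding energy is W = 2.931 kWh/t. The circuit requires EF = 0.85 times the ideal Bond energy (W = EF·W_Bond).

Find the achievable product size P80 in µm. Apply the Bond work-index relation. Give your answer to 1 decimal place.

W = 10·Wi·(P80^(-½) − F80^(-½))
W_Bond = W / EF = 2.931 / 0.85 = 3.4482 kWh/t
1/√P80 = 1/√F80 + W_Bond/(10·Wi)
  = 3.4482/(10·7.2) + 1/√20103 = 0.047892 + 0.007053 = 0.054945
P80 = (1/0.054945)² = 18.2000² = 331.24 µm

P80 = 331.2 µm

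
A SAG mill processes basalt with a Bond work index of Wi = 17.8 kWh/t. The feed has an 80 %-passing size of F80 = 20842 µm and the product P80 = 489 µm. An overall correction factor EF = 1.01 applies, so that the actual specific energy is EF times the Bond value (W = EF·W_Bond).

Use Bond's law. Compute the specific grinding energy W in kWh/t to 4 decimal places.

W = 10 Wi (1/√P80 − 1/√F80)  [Bond]
1/√489 = 0.045222;  1/√20842 = 0.006927
W = 10·17.8·(0.045222 − 0.006927) = 6.8165 kWh/t
W_actual = 1.01 × 6.8165 = 6.8846 kWh/t

W = 6.8846 kWh/t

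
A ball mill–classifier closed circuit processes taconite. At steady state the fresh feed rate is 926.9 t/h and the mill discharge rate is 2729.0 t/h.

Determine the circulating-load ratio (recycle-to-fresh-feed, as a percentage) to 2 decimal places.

Discharge = new feed + return, hence
R = M − F = 2729.0 − 926.9 = 1802.1 t/h
CL = 100·R/F = 100·1802.1/926.9 = 194.42 %

CL = 194.42 %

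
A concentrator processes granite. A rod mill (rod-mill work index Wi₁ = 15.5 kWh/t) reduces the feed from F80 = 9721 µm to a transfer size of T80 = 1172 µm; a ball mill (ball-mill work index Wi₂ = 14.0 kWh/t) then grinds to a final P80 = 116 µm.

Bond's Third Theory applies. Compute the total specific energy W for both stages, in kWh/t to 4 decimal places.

W = 11.8647 kWh/t

W = 10·Wi·[P80^(−½) − F80^(−½)]
Stage 1 (9721→1172 µm, Wi₁=15.5): W₁ = 10·15.5·(0.029210 − 0.010142) = 2.9555 kWh/t
Stage 2 (1172→116 µm, Wi₂=14.0): W₂ = 10·14.0·(0.092848 − 0.029210) = 8.9092 kWh/t
W = W₁ + W₂ = 2.9555 + 8.9092 = 11.8647 kWh/t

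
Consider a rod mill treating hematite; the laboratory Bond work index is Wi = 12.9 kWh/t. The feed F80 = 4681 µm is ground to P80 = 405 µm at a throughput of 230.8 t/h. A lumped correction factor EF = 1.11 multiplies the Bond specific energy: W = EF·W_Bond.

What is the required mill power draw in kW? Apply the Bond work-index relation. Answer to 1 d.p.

Bond: W = 10·Wi·(1/√P80 − 1/√F80)
W = 10·12.9·(1/√405 − 1/√4681) = 10·12.9·(0.035074) = 4.5246 kWh/t
W_actual = 1.11 × 4.5246 = 5.0223 kWh/t
Power = W × throughput = 5.0223 kWh/t × 230.8 t/h = 1159.1 kW

P = 1159.1 kW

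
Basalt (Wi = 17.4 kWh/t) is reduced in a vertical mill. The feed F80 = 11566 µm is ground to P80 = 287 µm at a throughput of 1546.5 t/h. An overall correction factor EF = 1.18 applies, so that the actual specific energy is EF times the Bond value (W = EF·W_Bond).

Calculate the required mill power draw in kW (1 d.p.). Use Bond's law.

W = 10 Wi / √P80 − 10 Wi / √F80
W = 10·17.4·(1/√287 − 1/√11566) = 10·17.4·(0.049730) = 8.6530 kWh/t
Corrected W = EF·W_Bond = 1.18·8.6530 = 10.2105 kWh/t
Power = W × throughput = 10.2105 kWh/t × 1546.5 t/h = 15790.6 kW

P = 15790.6 kW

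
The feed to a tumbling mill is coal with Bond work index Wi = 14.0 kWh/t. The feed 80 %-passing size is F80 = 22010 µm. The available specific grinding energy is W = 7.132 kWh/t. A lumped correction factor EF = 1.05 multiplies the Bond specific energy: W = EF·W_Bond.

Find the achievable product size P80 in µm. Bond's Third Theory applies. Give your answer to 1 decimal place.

W = 10 Wi / √P80 − 10 Wi / √F80
W_Bond = W / EF = 7.132 / 1.05 = 6.7924 kWh/t
1/√P80 = 1/√F80 + W_Bond/(10·Wi)
  = 6.7924/(10·14.0) + 1/√22010 = 0.048517 + 0.006740 = 0.055257
P80 = (1/0.055257)² = 18.0971² = 327.51 µm

P80 = 327.5 µm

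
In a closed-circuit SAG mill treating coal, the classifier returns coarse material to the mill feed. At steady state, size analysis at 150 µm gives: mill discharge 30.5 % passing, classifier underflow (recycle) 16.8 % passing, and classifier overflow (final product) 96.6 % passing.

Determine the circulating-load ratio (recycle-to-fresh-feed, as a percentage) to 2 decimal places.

CL = 482.48 %

Balance %-passing 150 µm (r = R/F):
Fd + Rd = Ru + Fo ⇒ R/F = (o−d)/(d−u)
r = (96.6 − 30.5)/(30.5 − 16.8) = 66.1/13.7 = 4.8248
CL = 100·r = 482.48 %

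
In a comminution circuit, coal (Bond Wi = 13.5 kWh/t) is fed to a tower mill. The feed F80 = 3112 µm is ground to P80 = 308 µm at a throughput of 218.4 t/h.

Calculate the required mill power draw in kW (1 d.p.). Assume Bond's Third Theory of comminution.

P = 1151.5 kW

W = 10·Wi·[P80^(−½) − F80^(−½)]
W = 10·13.5·(1/√308 − 1/√3112) = 10·13.5·(0.039054) = 5.2723 kWh/t
Mill draw = 5.2723 × 218.4 = 1151.5 kW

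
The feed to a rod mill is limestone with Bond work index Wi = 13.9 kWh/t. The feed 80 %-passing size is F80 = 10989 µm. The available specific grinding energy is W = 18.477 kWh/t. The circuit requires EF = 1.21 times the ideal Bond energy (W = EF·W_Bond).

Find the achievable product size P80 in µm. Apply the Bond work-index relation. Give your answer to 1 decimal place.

Bond:  W = 10 Wi (1/√P − 1/√F)
W_Bond = W / EF = 18.477 / 1.21 = 15.2702 kWh/t
P80^(−½) = W_Bond/(10 Wi) + F80^(−½)
  = 15.2702/(10·13.9) + 1/√10989 = 0.109858 + 0.009539 = 0.119397
P80 = (1/0.119397)² = 8.3754² = 70.15 µm

P80 = 70.1 µm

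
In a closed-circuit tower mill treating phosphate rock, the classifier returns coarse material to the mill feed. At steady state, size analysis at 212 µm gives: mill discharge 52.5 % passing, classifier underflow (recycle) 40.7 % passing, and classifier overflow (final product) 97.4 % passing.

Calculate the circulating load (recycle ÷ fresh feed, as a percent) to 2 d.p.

Mass balance on the −212 µm fraction:
r = (o − d)/(d − u)
r = (97.4 − 52.5)/(52.5 − 40.7) = 44.9/11.8 = 3.8051
CL = 100·r = 380.51 %

CL = 380.51 %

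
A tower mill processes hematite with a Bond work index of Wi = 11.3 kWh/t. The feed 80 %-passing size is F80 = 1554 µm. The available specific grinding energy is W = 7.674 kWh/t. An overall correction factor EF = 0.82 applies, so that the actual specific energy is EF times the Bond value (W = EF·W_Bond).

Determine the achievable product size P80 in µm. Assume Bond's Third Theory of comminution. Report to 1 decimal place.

P80 = 85.4 µm

W = 10 Wi (P80^-0.5 − F80^-0.5)
W_Bond = W / EF = 7.674 / 0.82 = 9.3585 kWh/t
⇒ 1/√P80 = W_Bond/(10 Wi) + 1/√F80
  = 9.3585/(10·11.3) + 1/√1554 = 0.082819 + 0.025367 = 0.108186
P80 = (1/0.108186)² = 9.2433² = 85.44 µm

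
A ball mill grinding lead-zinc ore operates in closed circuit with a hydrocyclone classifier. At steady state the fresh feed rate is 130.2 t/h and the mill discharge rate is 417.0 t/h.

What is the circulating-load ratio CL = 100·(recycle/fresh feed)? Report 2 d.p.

Mill node: discharge = fresh + recycle.
R = M − F = 417.0 − 130.2 = 286.8 t/h
CL = 100·R/F = 100·286.8/130.2 = 220.28 %

CL = 220.28 %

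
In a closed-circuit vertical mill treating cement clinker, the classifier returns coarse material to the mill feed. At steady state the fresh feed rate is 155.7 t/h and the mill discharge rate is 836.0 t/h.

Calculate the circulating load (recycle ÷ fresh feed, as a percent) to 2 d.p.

Steady state: M = F + R.
R = M − F = 836.0 − 155.7 = 680.3 t/h
CL = 100·R/F = 100·680.3/155.7 = 436.93 %

CL = 436.93 %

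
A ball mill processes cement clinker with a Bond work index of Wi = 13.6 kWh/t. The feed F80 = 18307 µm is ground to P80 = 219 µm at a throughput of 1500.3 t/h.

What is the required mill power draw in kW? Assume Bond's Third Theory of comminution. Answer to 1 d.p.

P = 12279.8 kW

W = 10·Wi·(P80^(-½) − F80^(-½))
W = 10·13.6·(1/√219 − 1/√18307) = 10·13.6·(0.060183) = 8.1849 kWh/t
Mill draw = 8.1849 × 1500.3 = 12279.8 kW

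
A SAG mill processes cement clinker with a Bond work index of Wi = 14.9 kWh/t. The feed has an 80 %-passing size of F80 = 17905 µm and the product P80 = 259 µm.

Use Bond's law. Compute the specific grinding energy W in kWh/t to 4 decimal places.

W = 8.1449 kWh/t

W = 10 Wi / √P80 − 10 Wi / √F80
1/√259 = 0.062137;  1/√17905 = 0.007473
W = 10·14.9·(0.062137 − 0.007473) = 8.1449 kWh/t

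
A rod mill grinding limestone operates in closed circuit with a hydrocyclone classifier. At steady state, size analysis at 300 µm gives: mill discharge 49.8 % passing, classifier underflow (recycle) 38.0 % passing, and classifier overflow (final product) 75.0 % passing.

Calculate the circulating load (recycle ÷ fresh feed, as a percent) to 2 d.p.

CL = 213.56 %

Let r = R/F. Size balance at 300 µm:
r = (o − d)/(d − u)
r = (75.0 − 49.8)/(49.8 − 38.0) = 25.2/11.8 = 2.1356
CL = 100·r = 213.56 %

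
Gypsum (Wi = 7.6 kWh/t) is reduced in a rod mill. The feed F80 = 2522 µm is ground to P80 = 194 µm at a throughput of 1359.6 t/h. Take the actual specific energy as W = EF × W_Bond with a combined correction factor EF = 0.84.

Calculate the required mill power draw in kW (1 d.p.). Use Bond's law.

Bond:  W = 10 Wi (1/√P − 1/√F)
W = 10·7.6·(1/√194 − 1/√2522) = 10·7.6·(0.051883) = 3.9431 kWh/t
With EF = 0.84: W = 3.9431·0.84 = 3.3122 kWh/t
Mill draw = 3.3122 × 1359.6 = 4503.3 kW

P = 4503.3 kW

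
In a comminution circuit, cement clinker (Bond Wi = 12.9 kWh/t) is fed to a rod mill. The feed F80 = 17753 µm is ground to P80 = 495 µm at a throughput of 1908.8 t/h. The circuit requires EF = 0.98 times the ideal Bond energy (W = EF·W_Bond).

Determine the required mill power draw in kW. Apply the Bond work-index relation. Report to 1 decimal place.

P = 9035.0 kW

Bond: W = 10·Wi·(1/√P80 − 1/√F80)
W = 10·12.9·(1/√495 − 1/√17753) = 10·12.9·(0.037441) = 4.8299 kWh/t
W_actual = 0.98 × 4.8299 = 4.7333 kWh/t
P_mill = W·ṁ = 4.7333·1908.8 = 9035.0 kW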